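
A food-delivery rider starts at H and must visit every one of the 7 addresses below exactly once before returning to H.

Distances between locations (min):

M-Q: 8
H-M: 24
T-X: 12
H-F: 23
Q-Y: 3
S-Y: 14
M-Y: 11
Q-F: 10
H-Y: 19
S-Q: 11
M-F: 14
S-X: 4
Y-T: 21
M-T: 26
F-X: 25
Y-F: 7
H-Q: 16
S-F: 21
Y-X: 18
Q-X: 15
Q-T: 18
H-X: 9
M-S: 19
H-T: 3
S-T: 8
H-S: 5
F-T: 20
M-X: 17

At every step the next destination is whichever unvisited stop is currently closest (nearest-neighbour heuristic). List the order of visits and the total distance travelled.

From H: distances to unvisited — T=3, S=5, X=9, Q=16, Y=19, F=23, M=24. Nearest is T (3).
From T: distances to unvisited — S=8, X=12, Q=18, F=20, Y=21, M=26. Nearest is S (8).
From S: distances to unvisited — X=4, Q=11, Y=14, M=19, F=21. Nearest is X (4).
From X: distances to unvisited — Q=15, M=17, Y=18, F=25. Nearest is Q (15).
From Q: distances to unvisited — Y=3, M=8, F=10. Nearest is Y (3).
From Y: distances to unvisited — F=7, M=11. Nearest is F (7).
From F: distances to unvisited — M=14. Nearest is M (14).
Return M→H: 24.
Total = 3 + 8 + 4 + 15 + 3 + 7 + 14 + 24 = 78.

78 min along H → T → S → X → Q → Y → F → M → H.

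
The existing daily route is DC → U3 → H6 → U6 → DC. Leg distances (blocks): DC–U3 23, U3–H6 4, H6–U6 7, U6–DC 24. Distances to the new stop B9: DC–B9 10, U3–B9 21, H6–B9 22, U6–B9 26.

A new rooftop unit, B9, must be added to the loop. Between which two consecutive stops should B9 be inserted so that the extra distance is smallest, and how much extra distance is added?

Minimum extra distance: 8 blocks, inserting B9 between DC and U3.

Insertion cost between consecutive stops i–j is d(i,B9) + d(B9,j) − d(i,j):
  between DC and U3: 10 + 21 − 23 = 8
  between U3 and H6: 21 + 22 − 4 = 39
  between H6 and U6: 22 + 26 − 7 = 41
  between U6 and DC: 26 + 10 − 24 = 12
Cheapest insertion is between DC and U3, adding 8.
New total = 58 + 8 = 66.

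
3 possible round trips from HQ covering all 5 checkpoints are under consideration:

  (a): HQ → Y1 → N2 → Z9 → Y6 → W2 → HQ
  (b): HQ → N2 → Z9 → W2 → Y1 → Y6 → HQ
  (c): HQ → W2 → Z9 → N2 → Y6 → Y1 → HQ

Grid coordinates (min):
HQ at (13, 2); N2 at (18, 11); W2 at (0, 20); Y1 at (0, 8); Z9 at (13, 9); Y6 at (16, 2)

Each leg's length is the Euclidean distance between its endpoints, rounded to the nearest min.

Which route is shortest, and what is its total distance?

64 min — (b) is the shortest.

(a): 14 + 18 + 5 + 8 + 24 + 22 = 91
(b): 10 + 5 + 17 + 12 + 17 + 3 = 64
(c): 22 + 17 + 5 + 9 + 17 + 14 = 84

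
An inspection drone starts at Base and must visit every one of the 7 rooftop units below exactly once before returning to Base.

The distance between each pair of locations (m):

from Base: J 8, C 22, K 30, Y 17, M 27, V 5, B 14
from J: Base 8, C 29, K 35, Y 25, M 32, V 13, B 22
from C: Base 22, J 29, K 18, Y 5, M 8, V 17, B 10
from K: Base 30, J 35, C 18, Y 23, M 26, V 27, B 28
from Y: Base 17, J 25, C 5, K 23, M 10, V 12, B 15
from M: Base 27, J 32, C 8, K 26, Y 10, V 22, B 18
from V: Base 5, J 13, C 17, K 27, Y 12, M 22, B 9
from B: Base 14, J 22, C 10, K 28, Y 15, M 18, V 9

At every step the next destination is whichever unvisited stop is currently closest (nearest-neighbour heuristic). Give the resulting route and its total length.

From Base: distances to unvisited — V=5, J=8, B=14, Y=17, C=22, M=27, K=30. Nearest is V (5).
From V: distances to unvisited — B=9, Y=12, J=13, C=17, M=22, K=27. Nearest is B (9).
From B: distances to unvisited — C=10, Y=15, M=18, J=22, K=28. Nearest is C (10).
From C: distances to unvisited — Y=5, M=8, K=18, J=29. Nearest is Y (5).
From Y: distances to unvisited — M=10, K=23, J=25. Nearest is M (10).
From M: distances to unvisited — K=26, J=32. Nearest is K (26).
From K: distances to unvisited — J=35. Nearest is J (35).
Return J→Base: 8.
Total = 5 + 9 + 10 + 5 + 10 + 26 + 35 + 8 = 108.

108 m along Base → V → B → C → Y → M → K → J → Base.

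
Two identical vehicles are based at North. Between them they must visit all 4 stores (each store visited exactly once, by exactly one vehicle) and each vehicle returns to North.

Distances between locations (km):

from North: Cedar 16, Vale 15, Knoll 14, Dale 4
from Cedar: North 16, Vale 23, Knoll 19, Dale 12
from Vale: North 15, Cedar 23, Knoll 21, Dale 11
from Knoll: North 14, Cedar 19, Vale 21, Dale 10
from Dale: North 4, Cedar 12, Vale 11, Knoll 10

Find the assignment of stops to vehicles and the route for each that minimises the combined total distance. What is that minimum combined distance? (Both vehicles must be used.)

79 km — the smallest possible combined total.

Try each way of splitting the stops between the two vehicles (each non-empty) and, for each split, find the best tour for each vehicle:
  {Cedar} + {Vale, Knoll, Dale}: 32 + 50 = 82
  {Vale} + {Cedar, Knoll, Dale}: 30 + 49 = 79
  {Cedar, Vale} + {Knoll, Dale}: 54 + 28 = 82
  {Knoll} + {Cedar, Vale, Dale}: 28 + 54 = 82
  {Cedar, Knoll} + {Vale, Dale}: 49 + 30 = 79
  {Vale, Knoll} + {Cedar, Dale}: 50 + 32 = 82
  … (7 splits in total)
Best: vehicle 1 North → Vale → North = 30; vehicle 2 North → Cedar → Knoll → Dale → North = 49; combined 79.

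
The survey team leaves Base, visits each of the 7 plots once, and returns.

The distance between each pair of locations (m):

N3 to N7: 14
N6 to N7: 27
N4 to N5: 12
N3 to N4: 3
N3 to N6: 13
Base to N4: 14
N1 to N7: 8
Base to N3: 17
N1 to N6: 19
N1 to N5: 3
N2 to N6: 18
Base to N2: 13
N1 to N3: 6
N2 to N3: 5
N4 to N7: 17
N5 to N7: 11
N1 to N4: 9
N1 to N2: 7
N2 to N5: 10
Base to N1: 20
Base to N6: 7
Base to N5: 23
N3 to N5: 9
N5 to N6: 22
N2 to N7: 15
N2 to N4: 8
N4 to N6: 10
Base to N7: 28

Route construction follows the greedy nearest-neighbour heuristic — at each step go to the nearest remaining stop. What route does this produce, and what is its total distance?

At Base the remaining stops are N6 7, N2 13, N4 14, N3 17, N1 20, N5 23, N7 28; go to N6.
At N6 the remaining stops are N4 10, N3 13, N2 18, N1 19, N5 22, N7 27; go to N4.
At N4 the remaining stops are N3 3, N2 8, N1 9, N5 12, N7 17; go to N3.
At N3 the remaining stops are N2 5, N1 6, N5 9, N7 14; go to N2.
At N2 the remaining stops are N1 7, N5 10, N7 15; go to N1.
At N1 the remaining stops are N5 3, N7 8; go to N5.
At N5 the remaining stops are N7 11; go to N7.
Return N7→Base: 28.
Total = 7 + 10 + 3 + 5 + 7 + 3 + 11 + 28 = 74.

Nearest-neighbour total = 74 m; route Base → N6 → N4 → N3 → N2 → N1 → N5 → N7 → Base.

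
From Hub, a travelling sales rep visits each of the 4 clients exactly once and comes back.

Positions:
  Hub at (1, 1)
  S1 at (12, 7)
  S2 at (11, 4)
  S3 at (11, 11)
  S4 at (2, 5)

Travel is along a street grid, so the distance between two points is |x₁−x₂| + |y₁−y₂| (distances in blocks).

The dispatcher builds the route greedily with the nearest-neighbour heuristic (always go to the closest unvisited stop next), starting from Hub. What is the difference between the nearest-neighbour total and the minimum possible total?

Excess over optimum: 2 blocks.

Hub: S4=5, S2=13, S1=17, S3=20 ⇒ S4
S4: S2=10, S1=12, S3=15 ⇒ S2
S2: S1=4, S3=7 ⇒ S1
S1: S3=5 ⇒ S3
NN route Hub → S4 → S2 → S1 → S3 → Hub costs 44.
Optimal: Hub → S2 → S1 → S3 → S4 → Hub costs 42 (by enumerating all 12 distinct tours).
Excess = 44 − 42 = 2.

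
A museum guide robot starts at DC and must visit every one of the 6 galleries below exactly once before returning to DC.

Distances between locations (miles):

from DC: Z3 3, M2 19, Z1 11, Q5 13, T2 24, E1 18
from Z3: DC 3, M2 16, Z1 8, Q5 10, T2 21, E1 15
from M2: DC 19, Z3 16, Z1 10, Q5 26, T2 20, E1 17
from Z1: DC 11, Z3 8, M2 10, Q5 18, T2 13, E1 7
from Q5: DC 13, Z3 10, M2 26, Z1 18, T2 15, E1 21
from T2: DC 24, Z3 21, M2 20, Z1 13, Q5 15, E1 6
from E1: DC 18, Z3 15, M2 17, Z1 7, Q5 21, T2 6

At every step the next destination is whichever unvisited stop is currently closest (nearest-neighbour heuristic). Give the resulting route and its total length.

Total distance 84 miles via the nearest-neighbour route DC → Z3 → Z1 → E1 → T2 → Q5 → M2 → DC.

At DC the remaining stops are Z3 3, Z1 11, Q5 13, E1 18, M2 19, T2 24; go to Z3.
At Z3 the remaining stops are Z1 8, Q5 10, E1 15, M2 16, T2 21; go to Z1.
At Z1 the remaining stops are E1 7, M2 10, T2 13, Q5 18; go to E1.
At E1 the remaining stops are T2 6, M2 17, Q5 21; go to T2.
At T2 the remaining stops are Q5 15, M2 20; go to Q5.
At Q5 the remaining stops are M2 26; go to M2.
Return M2→DC: 19.
Total = 3 + 8 + 7 + 6 + 15 + 26 + 19 = 84.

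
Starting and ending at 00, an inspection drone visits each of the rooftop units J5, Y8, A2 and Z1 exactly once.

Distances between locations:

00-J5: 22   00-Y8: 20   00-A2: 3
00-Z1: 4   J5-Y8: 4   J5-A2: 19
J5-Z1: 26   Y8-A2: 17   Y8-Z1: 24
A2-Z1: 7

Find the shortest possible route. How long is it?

There are 12 distinct closed tours to check (reversals are equivalent).
00-J5-Y8-A2-Z1-00: 22+4+17+7+4 = 54
00-J5-Y8-Z1-A2-00: 22+4+24+7+3 = 60
00-J5-A2-Y8-Z1-00: 22+19+17+24+4 = 86
00-J5-A2-Z1-Y8-00: 22+19+7+24+20 = 92
00-J5-Z1-Y8-A2-00: 22+26+24+17+3 = 92
00-J5-Z1-A2-Y8-00: 22+26+7+17+20 = 92
00-Y8-J5-A2-Z1-00: 20+4+19+7+4 = 54
00-Y8-J5-Z1-A2-00: 20+4+26+7+3 = 60
00-Y8-A2-J5-Z1-00: 20+17+19+26+4 = 86
00-Y8-Z1-J5-A2-00: 20+24+26+19+3 = 92
00-A2-J5-Y8-Z1-00: 3+19+4+24+4 = 54
00-A2-Y8-J5-Z1-00: 3+17+4+26+4 = 54
The minimum is 54.
One optimal route: 00 → J5 → Y8 → A2 → Z1 → 00 (or its reverse).

54 — the shortest possible round trip.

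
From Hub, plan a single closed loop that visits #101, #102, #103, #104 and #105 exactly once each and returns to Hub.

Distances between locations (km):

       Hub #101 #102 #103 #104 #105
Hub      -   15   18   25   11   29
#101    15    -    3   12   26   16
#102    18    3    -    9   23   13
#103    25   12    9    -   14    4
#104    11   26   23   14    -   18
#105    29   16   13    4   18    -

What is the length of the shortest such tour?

60 km — the shortest possible round trip.

Hub→#101→#102→#103→#104→#105→Hub: 15+3+9+14+18+29 = 88
Hub→#101→#102→#103→#105→#104→Hub: 15+3+9+4+18+11 = 60
Hub→#101→#102→#104→#103→#105→Hub: 15+3+23+14+4+29 = 88
Hub→#101→#102→#104→#105→#103→Hub: 15+3+23+18+4+25 = 88
Hub→#101→#102→#105→#103→#104→Hub: 15+3+13+4+14+11 = 60
Hub→#101→#102→#105→#104→#103→Hub: 15+3+13+18+14+25 = 88
Hub→#101→#103→#102→#104→#105→Hub: 15+12+9+23+18+29 = 106
Hub→#101→#103→#102→#105→#104→Hub: 15+12+9+13+18+11 = 78
Hub→#101→#103→#104→#102→#105→Hub: 15+12+14+23+13+29 = 106
Hub→#101→#103→#104→#105→#102→Hub: 15+12+14+18+13+18 = 90
Hub→#101→#103→#105→#102→#104→Hub: 15+12+4+13+23+11 = 78
Hub→#101→#103→#105→#104→#102→Hub: 15+12+4+18+23+18 = 90
Hub→#101→#104→#102→#103→#105→Hub: 15+26+23+9+4+29 = 106
Hub→#101→#104→#102→#105→#103→Hub: 15+26+23+13+4+25 = 106
… (46 more)
The minimum is 60.
One optimal route: Hub → #101 → #102 → #103 → #105 → #104 → Hub (or its reverse).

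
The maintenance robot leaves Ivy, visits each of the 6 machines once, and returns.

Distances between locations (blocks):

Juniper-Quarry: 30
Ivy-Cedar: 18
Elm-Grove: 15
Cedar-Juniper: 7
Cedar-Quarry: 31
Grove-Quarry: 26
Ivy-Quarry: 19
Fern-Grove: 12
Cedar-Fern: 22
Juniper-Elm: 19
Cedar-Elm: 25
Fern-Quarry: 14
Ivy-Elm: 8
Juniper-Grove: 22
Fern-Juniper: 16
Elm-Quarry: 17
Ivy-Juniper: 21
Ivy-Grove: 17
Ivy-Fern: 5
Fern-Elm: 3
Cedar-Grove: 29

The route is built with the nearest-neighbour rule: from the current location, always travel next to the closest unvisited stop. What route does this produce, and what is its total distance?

From Ivy: distances to unvisited — Fern=5, Elm=8, Grove=17, Cedar=18, Quarry=19, Juniper=21. Nearest is Fern (5).
From Fern: distances to unvisited — Elm=3, Grove=12, Quarry=14, Juniper=16, Cedar=22. Nearest is Elm (3).
From Elm: distances to unvisited — Grove=15, Quarry=17, Juniper=19, Cedar=25. Nearest is Grove (15).
From Grove: distances to unvisited — Juniper=22, Quarry=26, Cedar=29. Nearest is Juniper (22).
From Juniper: distances to unvisited — Cedar=7, Quarry=30. Nearest is Cedar (7).
From Cedar: distances to unvisited — Quarry=31. Nearest is Quarry (31).
Return Quarry→Ivy: 19.
Total = 5 + 3 + 15 + 22 + 7 + 31 + 19 = 102.

102 blocks along Ivy → Fern → Elm → Grove → Juniper → Cedar → Quarry → Ivy.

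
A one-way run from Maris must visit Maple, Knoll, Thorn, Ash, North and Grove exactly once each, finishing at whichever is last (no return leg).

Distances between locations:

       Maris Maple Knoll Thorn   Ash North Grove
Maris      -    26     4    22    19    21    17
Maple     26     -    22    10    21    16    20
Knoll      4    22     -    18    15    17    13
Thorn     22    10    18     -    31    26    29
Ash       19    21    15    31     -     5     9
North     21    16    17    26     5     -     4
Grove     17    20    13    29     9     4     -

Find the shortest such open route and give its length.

57 — the minimum one-way total.

There are 6! = 720 possible orderings.
Maris → Maple → Knoll → Thorn → Ash → North → Grove: 26+22+18+31+5+4 = 106
Maris → Maple → Knoll → Thorn → Ash → Grove → North: 26+22+18+31+9+4 = 110
Maris → Maple → Knoll → Thorn → North → Ash → Grove: 26+22+18+26+5+9 = 106
Maris → Maple → Knoll → Thorn → North → Grove → Ash: 26+22+18+26+4+9 = 105
Maris → Maple → Knoll → Thorn → Grove → Ash → North: 26+22+18+29+9+5 = 109
Maris → Maple → Knoll → Thorn → Grove → North → Ash: 26+22+18+29+4+5 = 104
Maris → Maple → Knoll → Ash → Thorn → North → Grove: 26+22+15+31+26+4 = 124
Maris → Maple → Knoll → Ash → Thorn → Grove → North: 26+22+15+31+29+4 = 127
… (712 more)
Maris → Knoll → Grove → Ash → North → Maple → Thorn: 4+13+9+5+16+10 = 57  ← best
The minimum is 57.
One shortest path: Maris → Knoll → Grove → Ash → North → Maple → Thorn.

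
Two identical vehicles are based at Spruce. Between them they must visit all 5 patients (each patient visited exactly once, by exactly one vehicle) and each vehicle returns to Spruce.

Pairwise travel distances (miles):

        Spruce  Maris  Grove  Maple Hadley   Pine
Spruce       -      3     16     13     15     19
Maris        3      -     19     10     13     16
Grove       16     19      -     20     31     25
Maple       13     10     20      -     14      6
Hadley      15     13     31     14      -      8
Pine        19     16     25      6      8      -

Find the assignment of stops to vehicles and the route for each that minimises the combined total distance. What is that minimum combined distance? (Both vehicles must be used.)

71 miles — the smallest possible combined total.

There are 2^4 − 1 = 15 ways to divide the 5 stops into two non-empty groups. For each, the best each vehicle can do is its own shortest tour through its group:
  {Maris} + {Grove, Maple, Hadley, Pine}: 6 + 65 = 71
  {Grove} + {Maris, Maple, Hadley, Pine}: 32 + 42 = 74
  {Maris, Grove} + {Maple, Hadley, Pine}: 38 + 42 = 80
  {Maple} + {Maris, Grove, Hadley, Pine}: 26 + 65 = 91
  {Maris, Maple} + {Grove, Hadley, Pine}: 26 + 64 = 90
  {Grove, Maple} + {Maris, Hadley, Pine}: 49 + 42 = 91
  … (15 splits in total)
Best: vehicle 1 Spruce → Maris → Spruce = 6; vehicle 2 Spruce → Grove → Maple → Pine → Hadley → Spruce = 65; combined 71.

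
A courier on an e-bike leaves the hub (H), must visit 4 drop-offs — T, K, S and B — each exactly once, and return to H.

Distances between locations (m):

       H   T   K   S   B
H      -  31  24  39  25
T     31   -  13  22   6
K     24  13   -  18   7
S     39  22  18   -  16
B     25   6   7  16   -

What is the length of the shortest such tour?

95 m — the shortest possible round trip.

There are 12 distinct closed tours to check (reversals are equivalent).
H → T → K → S → B → H: 31+13+18+16+25 = 103
H → T → K → B → S → H: 31+13+7+16+39 = 106
H → T → S → K → B → H: 31+22+18+7+25 = 103
H → T → S → B → K → H: 31+22+16+7+24 = 100
H → T → B → K → S → H: 31+6+7+18+39 = 101
H → T → B → S → K → H: 31+6+16+18+24 = 95
H → K → T → S → B → H: 24+13+22+16+25 = 100
H → K → T → B → S → H: 24+13+6+16+39 = 98
H → K → S → T → B → H: 24+18+22+6+25 = 95
H → K → B → T → S → H: 24+7+6+22+39 = 98
H → S → T → K → B → H: 39+22+13+7+25 = 106
H → S → K → T → B → H: 39+18+13+6+25 = 101
The minimum is 95.
One optimal route: H → T → B → S → K → H (or its reverse).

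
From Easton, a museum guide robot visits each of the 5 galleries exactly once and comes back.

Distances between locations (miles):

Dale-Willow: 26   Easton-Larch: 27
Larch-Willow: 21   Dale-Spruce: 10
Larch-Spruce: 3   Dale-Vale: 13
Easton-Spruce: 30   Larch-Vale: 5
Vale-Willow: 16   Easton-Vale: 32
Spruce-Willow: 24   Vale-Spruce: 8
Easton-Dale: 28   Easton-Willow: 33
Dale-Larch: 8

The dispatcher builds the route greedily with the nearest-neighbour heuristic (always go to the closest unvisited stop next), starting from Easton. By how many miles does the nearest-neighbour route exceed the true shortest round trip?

Excess over optimum: 15 miles.

Easton: Larch=27, Dale=28, Spruce=30, Vale=32, Willow=33 ⇒ Larch
Larch: Spruce=3, Vale=5, Dale=8, Willow=21 ⇒ Spruce
Spruce: Vale=8, Dale=10, Willow=24 ⇒ Vale
Vale: Dale=13, Willow=16 ⇒ Dale
Dale: Willow=26 ⇒ Willow
NN route Easton → Larch → Spruce → Vale → Dale → Willow → Easton costs 110.
Optimal: Easton → Dale → Spruce → Larch → Vale → Willow → Easton costs 95 (by enumerating all 60 distinct tours).
Excess = 110 − 95 = 15.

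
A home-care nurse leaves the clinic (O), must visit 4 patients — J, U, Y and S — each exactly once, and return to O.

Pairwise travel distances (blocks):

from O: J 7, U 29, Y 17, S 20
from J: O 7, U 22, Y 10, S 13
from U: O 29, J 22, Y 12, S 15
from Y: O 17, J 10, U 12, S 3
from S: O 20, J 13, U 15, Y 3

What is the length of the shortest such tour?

There are 12 distinct closed tours to check (reversals are equivalent).
O - J - U - Y - S - O: 7+22+12+3+20 = 64
O - J - U - S - Y - O: 7+22+15+3+17 = 64
O - J - Y - U - S - O: 7+10+12+15+20 = 64
O - J - Y - S - U - O: 7+10+3+15+29 = 64
O - J - S - U - Y - O: 7+13+15+12+17 = 64
O - J - S - Y - U - O: 7+13+3+12+29 = 64
O - U - J - Y - S - O: 29+22+10+3+20 = 84
O - U - J - S - Y - O: 29+22+13+3+17 = 84
O - U - Y - J - S - O: 29+12+10+13+20 = 84
O - U - S - J - Y - O: 29+15+13+10+17 = 84
O - Y - J - U - S - O: 17+10+22+15+20 = 84
O - Y - U - J - S - O: 17+12+22+13+20 = 84
The minimum is 64.
One optimal route: O → J → U → Y → S → O (or its reverse).

Shortest round trip = 64 blocks.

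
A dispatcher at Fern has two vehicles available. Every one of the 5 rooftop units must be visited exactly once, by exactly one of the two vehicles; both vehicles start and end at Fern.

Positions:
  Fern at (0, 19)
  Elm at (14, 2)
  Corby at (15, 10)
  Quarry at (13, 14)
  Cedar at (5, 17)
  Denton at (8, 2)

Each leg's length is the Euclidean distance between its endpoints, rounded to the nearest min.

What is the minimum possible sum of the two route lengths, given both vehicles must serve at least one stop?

Minimum combined distance: 61 min.

There are 2^4 − 1 = 15 ways to divide the 5 stops into two non-empty groups. For each, the best each vehicle can do is its own shortest tour through its group:
  {Elm} + {Corby, Quarry, Cedar, Denton}: 44 + 48 = 92
  {Corby} + {Elm, Quarry, Cedar, Denton}: 34 + 51 = 85
  {Elm, Corby} + {Quarry, Cedar, Denton}: 47 + 46 = 93
  {Quarry} + {Elm, Corby, Cedar, Denton}: 28 + 50 = 78
  {Elm, Quarry} + {Corby, Cedar, Denton}: 48 + 47 = 95
  {Corby, Quarry} + {Elm, Cedar, Denton}: 35 + 47 = 82
  … (15 splits in total)
  {Cedar} + {Elm, Corby, Quarry, Denton}: 10 + 51 = 61  ← best
Best: vehicle 1 Fern → Cedar → Fern = 10; vehicle 2 Fern → Quarry → Corby → Elm → Denton → Fern = 51; combined 61.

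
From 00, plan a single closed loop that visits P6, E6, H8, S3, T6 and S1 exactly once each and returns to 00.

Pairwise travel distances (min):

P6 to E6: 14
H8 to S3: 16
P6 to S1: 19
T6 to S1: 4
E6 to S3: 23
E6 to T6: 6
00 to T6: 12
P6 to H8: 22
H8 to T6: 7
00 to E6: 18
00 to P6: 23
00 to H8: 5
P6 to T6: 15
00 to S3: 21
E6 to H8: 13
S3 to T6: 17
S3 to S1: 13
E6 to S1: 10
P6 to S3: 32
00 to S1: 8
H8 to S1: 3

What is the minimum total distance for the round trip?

00-P6-E6-H8-S3-T6-S1-00: 23+14+13+16+17+4+8 = 95
00-P6-E6-H8-S3-S1-T6-00: 23+14+13+16+13+4+12 = 95
00-P6-E6-H8-T6-S3-S1-00: 23+14+13+7+17+13+8 = 95
00-P6-E6-H8-T6-S1-S3-00: 23+14+13+7+4+13+21 = 95
00-P6-E6-H8-S1-S3-T6-00: 23+14+13+3+13+17+12 = 95
00-P6-E6-H8-S1-T6-S3-00: 23+14+13+3+4+17+21 = 95
00-P6-E6-S3-H8-T6-S1-00: 23+14+23+16+7+4+8 = 95
00-P6-E6-S3-H8-S1-T6-00: 23+14+23+16+3+4+12 = 95
… (352 more)
00-P6-E6-T6-S3-S1-H8-00: 23+14+6+17+13+3+5 = 81  ← best
The minimum is 81.
One optimal route: 00 → P6 → E6 → T6 → S3 → S1 → H8 → 00 (or its reverse).

Shortest round trip = 81 min.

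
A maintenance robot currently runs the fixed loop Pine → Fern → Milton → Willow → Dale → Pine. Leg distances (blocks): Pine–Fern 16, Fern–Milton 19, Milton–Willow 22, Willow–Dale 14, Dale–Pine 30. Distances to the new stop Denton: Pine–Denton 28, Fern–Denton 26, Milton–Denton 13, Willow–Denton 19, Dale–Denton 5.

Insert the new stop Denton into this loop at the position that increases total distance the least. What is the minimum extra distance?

Insertion cost between consecutive stops i–j is d(i,Denton) + d(Denton,j) − d(i,j):
  between Pine and Fern: 28 + 26 − 16 = 38
  between Fern and Milton: 26 + 13 − 19 = 20
  between Milton and Willow: 13 + 19 − 22 = 10
  between Willow and Dale: 19 + 5 − 14 = 10
  between Dale and Pine: 5 + 28 − 30 = 3
Cheapest insertion is between Dale and Pine, adding 3.
New total = 101 + 3 = 104.

Adding 3 blocks by placing Denton on the Dale–Pine leg.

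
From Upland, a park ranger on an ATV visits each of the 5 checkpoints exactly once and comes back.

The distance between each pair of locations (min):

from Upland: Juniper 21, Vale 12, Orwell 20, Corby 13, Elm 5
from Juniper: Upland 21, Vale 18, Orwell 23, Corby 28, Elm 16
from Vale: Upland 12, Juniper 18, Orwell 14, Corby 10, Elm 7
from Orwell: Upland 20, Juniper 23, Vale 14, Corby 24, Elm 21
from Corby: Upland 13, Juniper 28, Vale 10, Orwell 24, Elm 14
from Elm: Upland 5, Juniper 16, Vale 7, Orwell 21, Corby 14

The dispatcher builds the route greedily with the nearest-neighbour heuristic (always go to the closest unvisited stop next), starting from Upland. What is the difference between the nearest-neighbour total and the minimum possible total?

Upland: Elm=5, Vale=12, Corby=13, Orwell=20, Juniper=21 ⇒ Elm
Elm: Vale=7, Corby=14, Juniper=16, Orwell=21 ⇒ Vale
Vale: Corby=10, Orwell=14, Juniper=18 ⇒ Corby
Corby: Orwell=24, Juniper=28 ⇒ Orwell
Orwell: Juniper=23 ⇒ Juniper
NN route Upland → Elm → Vale → Corby → Orwell → Juniper → Upland costs 90.
Optimal: Upland → Corby → Vale → Orwell → Juniper → Elm → Upland costs 81 (by enumerating all 60 distinct tours).
Excess = 90 − 81 = 9.

The nearest-neighbour route is 9 min longer than optimal.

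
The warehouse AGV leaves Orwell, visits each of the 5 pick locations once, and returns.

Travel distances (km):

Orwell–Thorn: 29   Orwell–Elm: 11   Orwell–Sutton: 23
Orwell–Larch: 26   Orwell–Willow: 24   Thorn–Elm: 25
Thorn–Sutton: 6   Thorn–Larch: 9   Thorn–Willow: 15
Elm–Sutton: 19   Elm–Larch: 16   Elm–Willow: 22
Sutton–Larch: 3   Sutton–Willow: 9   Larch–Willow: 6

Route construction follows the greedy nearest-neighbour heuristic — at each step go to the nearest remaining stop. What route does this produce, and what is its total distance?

Total distance 75 km via the nearest-neighbour route Orwell → Elm → Larch → Sutton → Thorn → Willow → Orwell.

From Orwell: distances to unvisited — Elm=11, Sutton=23, Willow=24, Larch=26, Thorn=29. Nearest is Elm (11).
From Elm: distances to unvisited — Larch=16, Sutton=19, Willow=22, Thorn=25. Nearest is Larch (16).
From Larch: distances to unvisited — Sutton=3, Willow=6, Thorn=9. Nearest is Sutton (3).
From Sutton: distances to unvisited — Thorn=6, Willow=9. Nearest is Thorn (6).
From Thorn: distances to unvisited — Willow=15. Nearest is Willow (15).
Return Willow→Orwell: 24.
Total = 11 + 16 + 3 + 6 + 15 + 24 = 75.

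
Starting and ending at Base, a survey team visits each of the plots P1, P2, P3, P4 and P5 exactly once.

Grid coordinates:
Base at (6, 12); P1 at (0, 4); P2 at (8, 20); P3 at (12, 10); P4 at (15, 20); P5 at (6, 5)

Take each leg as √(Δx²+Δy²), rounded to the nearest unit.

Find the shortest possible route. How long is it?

With 5 stops there are 5!/2 = 60 distinct round trips (a route and its reverse cost the same).
Base→P1→P2→P3→P4→P5→Base: 10+18+11+10+17+7 = 73
Base→P1→P2→P3→P5→P4→Base: 10+18+11+8+17+12 = 76
Base→P1→P2→P4→P3→P5→Base: 10+18+7+10+8+7 = 60
Base→P1→P2→P4→P5→P3→Base: 10+18+7+17+8+6 = 66
Base→P1→P2→P5→P3→P4→Base: 10+18+15+8+10+12 = 73
Base→P1→P2→P5→P4→P3→Base: 10+18+15+17+10+6 = 76
Base→P1→P3→P2→P4→P5→Base: 10+13+11+7+17+7 = 65
Base→P1→P3→P2→P5→P4→Base: 10+13+11+15+17+12 = 78
Base→P1→P3→P4→P2→P5→Base: 10+13+10+7+15+7 = 62
Base→P1→P3→P4→P5→P2→Base: 10+13+10+17+15+8 = 73
Base→P1→P3→P5→P2→P4→Base: 10+13+8+15+7+12 = 65
Base→P1→P3→P5→P4→P2→Base: 10+13+8+17+7+8 = 63
Base→P1→P4→P2→P3→P5→Base: 10+22+7+11+8+7 = 65
Base→P1→P4→P2→P5→P3→Base: 10+22+7+15+8+6 = 68
… (46 more)
Base→P1→P5→P3→P4→P2→Base: 10+6+8+10+7+8 = 49  ← best
The minimum is 49.
One optimal route: Base → P1 → P5 → P3 → P4 → P2 → Base (or its reverse).

Shortest round trip = 49.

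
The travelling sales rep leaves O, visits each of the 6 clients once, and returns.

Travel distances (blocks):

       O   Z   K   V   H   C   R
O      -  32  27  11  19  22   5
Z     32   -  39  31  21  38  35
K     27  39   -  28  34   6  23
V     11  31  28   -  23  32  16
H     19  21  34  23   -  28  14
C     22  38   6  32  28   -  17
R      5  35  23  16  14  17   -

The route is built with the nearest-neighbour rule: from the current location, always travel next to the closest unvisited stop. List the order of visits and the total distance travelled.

At O the remaining stops are R 5, V 11, H 19, C 22, K 27, Z 32; go to R.
At R the remaining stops are H 14, V 16, C 17, K 23, Z 35; go to H.
At H the remaining stops are Z 21, V 23, C 28, K 34; go to Z.
At Z the remaining stops are V 31, C 38, K 39; go to V.
At V the remaining stops are K 28, C 32; go to K.
At K the remaining stops are C 6; go to C.
Return C→O: 22.
Total = 5 + 14 + 21 + 31 + 28 + 6 + 22 = 127.

127 blocks along O → R → H → Z → V → K → C → O.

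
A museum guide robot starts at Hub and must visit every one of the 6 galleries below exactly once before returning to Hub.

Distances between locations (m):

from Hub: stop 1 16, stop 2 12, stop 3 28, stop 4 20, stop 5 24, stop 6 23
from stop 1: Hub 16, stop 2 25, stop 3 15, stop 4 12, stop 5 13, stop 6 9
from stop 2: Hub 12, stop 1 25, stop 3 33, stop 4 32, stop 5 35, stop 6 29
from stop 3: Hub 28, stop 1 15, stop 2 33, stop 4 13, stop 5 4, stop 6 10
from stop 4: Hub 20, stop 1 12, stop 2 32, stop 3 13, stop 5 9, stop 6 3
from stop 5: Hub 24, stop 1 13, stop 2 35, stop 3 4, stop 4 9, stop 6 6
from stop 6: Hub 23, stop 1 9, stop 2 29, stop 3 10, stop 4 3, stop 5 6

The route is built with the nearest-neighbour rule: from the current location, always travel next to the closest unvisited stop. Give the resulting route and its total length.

Nearest-neighbour total = 90 m; route Hub → stop 2 → stop 1 → stop 6 → stop 4 → stop 5 → stop 3 → Hub.

From Hub: distances to unvisited — stop 2=12, stop 1=16, stop 4=20, stop 6=23, stop 5=24, stop 3=28. Nearest is stop 2 (12).
From stop 2: distances to unvisited — stop 1=25, stop 6=29, stop 4=32, stop 3=33, stop 5=35. Nearest is stop 1 (25).
From stop 1: distances to unvisited — stop 6=9, stop 4=12, stop 5=13, stop 3=15. Nearest is stop 6 (9).
From stop 6: distances to unvisited — stop 4=3, stop 5=6, stop 3=10. Nearest is stop 4 (3).
From stop 4: distances to unvisited — stop 5=9, stop 3=13. Nearest is stop 5 (9).
From stop 5: distances to unvisited — stop 3=4. Nearest is stop 3 (4).
Return stop 3→Hub: 28.
Total = 12 + 25 + 9 + 3 + 9 + 4 + 28 = 90.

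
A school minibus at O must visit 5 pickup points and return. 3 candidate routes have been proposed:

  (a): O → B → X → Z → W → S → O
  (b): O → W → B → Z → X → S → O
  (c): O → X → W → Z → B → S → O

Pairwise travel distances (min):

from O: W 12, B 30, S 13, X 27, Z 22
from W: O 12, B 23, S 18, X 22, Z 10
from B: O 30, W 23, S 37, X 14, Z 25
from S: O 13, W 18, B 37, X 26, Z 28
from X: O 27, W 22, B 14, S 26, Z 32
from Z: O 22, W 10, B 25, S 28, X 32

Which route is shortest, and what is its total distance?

(a): 30 + 14 + 32 + 10 + 18 + 13 = 117
(b): 12 + 23 + 25 + 32 + 26 + 13 = 131
(c): 27 + 22 + 10 + 25 + 37 + 13 = 134

Shortest is (a), total 117 min.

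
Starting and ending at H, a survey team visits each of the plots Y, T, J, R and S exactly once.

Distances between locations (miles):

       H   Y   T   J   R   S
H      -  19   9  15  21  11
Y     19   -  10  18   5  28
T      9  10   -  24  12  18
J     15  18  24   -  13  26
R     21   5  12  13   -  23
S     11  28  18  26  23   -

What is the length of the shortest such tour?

There are 60 distinct closed tours to check (reversals are equivalent).
H → Y → T → J → R → S → H: 19+10+24+13+23+11 = 100
H → Y → T → J → S → R → H: 19+10+24+26+23+21 = 123
H → Y → T → R → J → S → H: 19+10+12+13+26+11 = 91
H → Y → T → R → S → J → H: 19+10+12+23+26+15 = 105
H → Y → T → S → J → R → H: 19+10+18+26+13+21 = 107
H → Y → T → S → R → J → H: 19+10+18+23+13+15 = 98
H → Y → J → T → R → S → H: 19+18+24+12+23+11 = 107
H → Y → J → T → S → R → H: 19+18+24+18+23+21 = 123
H → Y → J → R → T → S → H: 19+18+13+12+18+11 = 91
H → Y → J → R → S → T → H: 19+18+13+23+18+9 = 100
H → Y → J → S → T → R → H: 19+18+26+18+12+21 = 114
H → Y → J → S → R → T → H: 19+18+26+23+12+9 = 107
H → Y → R → T → J → S → H: 19+5+12+24+26+11 = 97
H → Y → R → T → S → J → H: 19+5+12+18+26+15 = 95
… (46 more)
H → J → R → Y → T → S → H: 15+13+5+10+18+11 = 72  ← best
The minimum is 72.
One optimal route: H → J → R → Y → T → S → H (or its reverse).

Shortest round trip = 72 miles.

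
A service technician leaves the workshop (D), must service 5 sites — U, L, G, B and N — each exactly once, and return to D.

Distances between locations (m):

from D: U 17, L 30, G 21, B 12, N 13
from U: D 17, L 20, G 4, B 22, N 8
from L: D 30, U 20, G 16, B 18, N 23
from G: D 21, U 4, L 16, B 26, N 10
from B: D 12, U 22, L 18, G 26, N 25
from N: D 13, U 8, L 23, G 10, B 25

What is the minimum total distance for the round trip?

71 m — the shortest possible round trip.

There are 60 distinct closed tours to check (reversals are equivalent).
D-U-L-G-B-N-D: 17+20+16+26+25+13 = 117
D-U-L-G-N-B-D: 17+20+16+10+25+12 = 100
D-U-L-B-G-N-D: 17+20+18+26+10+13 = 104
D-U-L-B-N-G-D: 17+20+18+25+10+21 = 111
D-U-L-N-G-B-D: 17+20+23+10+26+12 = 108
D-U-L-N-B-G-D: 17+20+23+25+26+21 = 132
D-U-G-L-B-N-D: 17+4+16+18+25+13 = 93
D-U-G-L-N-B-D: 17+4+16+23+25+12 = 97
D-U-G-B-L-N-D: 17+4+26+18+23+13 = 101
D-U-G-B-N-L-D: 17+4+26+25+23+30 = 125
D-U-G-N-L-B-D: 17+4+10+23+18+12 = 84
D-U-G-N-B-L-D: 17+4+10+25+18+30 = 104
D-U-B-L-G-N-D: 17+22+18+16+10+13 = 96
D-U-B-L-N-G-D: 17+22+18+23+10+21 = 111
… (46 more)
D-B-L-G-U-N-D: 12+18+16+4+8+13 = 71  ← best
The minimum is 71.
One optimal route: D → B → L → G → U → N → D (or its reverse).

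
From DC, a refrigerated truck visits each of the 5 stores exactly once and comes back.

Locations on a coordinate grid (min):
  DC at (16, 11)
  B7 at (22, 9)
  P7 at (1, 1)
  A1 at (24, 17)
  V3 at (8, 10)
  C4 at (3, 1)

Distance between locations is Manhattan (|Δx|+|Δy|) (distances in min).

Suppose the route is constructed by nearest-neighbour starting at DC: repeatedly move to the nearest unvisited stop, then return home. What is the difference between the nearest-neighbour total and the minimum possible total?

Excess over optimum: 4 min.

From DC: B7=8, V3=9, A1=14, C4=23, P7=25 → choose B7 (8).
From B7: A1=10, V3=15, C4=27, P7=29 → choose A1 (10).
From A1: V3=23, C4=37, P7=39 → choose V3 (23).
From V3: C4=14, P7=16 → choose C4 (14).
From C4: P7=2 → choose P7 (2).
NN route DC → B7 → A1 → V3 → C4 → P7 → DC costs 82.
Optimal: DC → A1 → B7 → P7 → C4 → V3 → DC costs 78 (by enumerating all 60 distinct tours).
Excess = 82 − 78 = 4.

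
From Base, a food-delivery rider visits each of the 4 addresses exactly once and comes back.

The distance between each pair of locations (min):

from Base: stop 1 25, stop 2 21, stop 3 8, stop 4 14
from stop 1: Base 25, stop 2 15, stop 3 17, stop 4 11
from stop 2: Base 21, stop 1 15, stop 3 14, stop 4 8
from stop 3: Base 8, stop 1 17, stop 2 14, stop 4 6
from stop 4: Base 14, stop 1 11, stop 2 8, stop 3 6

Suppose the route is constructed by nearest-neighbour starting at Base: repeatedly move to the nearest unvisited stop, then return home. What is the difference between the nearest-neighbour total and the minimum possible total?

From Base: stop 3=8, stop 4=14, stop 2=21, stop 1=25 → choose stop 3 (8).
From stop 3: stop 4=6, stop 2=14, stop 1=17 → choose stop 4 (6).
From stop 4: stop 2=8, stop 1=11 → choose stop 2 (8).
From stop 2: stop 1=15 → choose stop 1 (15).
NN route Base → stop 3 → stop 4 → stop 2 → stop 1 → Base costs 62.
Optimal: Base → stop 2 → stop 1 → stop 4 → stop 3 → Base costs 61 (by enumerating all 12 distinct tours).
Excess = 62 − 61 = 1.

1 min longer than the optimal tour.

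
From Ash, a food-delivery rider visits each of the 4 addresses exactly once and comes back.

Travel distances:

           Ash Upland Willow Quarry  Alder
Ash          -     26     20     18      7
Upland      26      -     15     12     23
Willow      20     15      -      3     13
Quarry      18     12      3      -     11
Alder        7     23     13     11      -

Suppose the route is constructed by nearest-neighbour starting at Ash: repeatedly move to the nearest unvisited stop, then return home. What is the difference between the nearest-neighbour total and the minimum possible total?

Ash: Alder=7, Quarry=18, Willow=20, Upland=26 ⇒ Alder
Alder: Quarry=11, Willow=13, Upland=23 ⇒ Quarry
Quarry: Willow=3, Upland=12 ⇒ Willow
Willow: Upland=15 ⇒ Upland
NN route Ash → Alder → Quarry → Willow → Upland → Ash costs 62.
Optimal: Ash → Upland → Quarry → Willow → Alder → Ash costs 61 (by enumerating all 12 distinct tours).
Excess = 62 − 61 = 1.

1 longer than the optimal tour.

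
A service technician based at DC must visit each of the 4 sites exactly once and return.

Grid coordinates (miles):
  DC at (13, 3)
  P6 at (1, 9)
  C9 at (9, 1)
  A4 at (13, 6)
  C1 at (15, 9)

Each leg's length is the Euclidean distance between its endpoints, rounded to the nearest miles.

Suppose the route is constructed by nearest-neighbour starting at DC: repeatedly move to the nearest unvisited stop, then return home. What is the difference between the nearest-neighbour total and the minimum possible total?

DC: A4=3, C9=4, C1=6, P6=13 ⇒ A4
A4: C1=4, C9=6, P6=12 ⇒ C1
C1: C9=10, P6=14 ⇒ C9
C9: P6=11 ⇒ P6
NN route DC → A4 → C1 → C9 → P6 → DC costs 41.
Optimal: DC → C9 → P6 → C1 → A4 → DC costs 36 (by enumerating all 12 distinct tours).
Excess = 41 − 36 = 5.

Excess over optimum: 5 miles.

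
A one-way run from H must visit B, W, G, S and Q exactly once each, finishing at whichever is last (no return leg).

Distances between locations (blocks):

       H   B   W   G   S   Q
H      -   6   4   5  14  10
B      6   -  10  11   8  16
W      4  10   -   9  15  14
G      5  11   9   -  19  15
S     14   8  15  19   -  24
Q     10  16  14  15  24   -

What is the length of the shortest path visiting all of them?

There are 5! = 120 possible orderings.
H→B→W→G→S→Q: 6+10+9+19+24 = 68
H→B→W→G→Q→S: 6+10+9+15+24 = 64
H→B→W→S→G→Q: 6+10+15+19+15 = 65
H→B→W→S→Q→G: 6+10+15+24+15 = 70
H→B→W→Q→G→S: 6+10+14+15+19 = 64
H→B→W→Q→S→G: 6+10+14+24+19 = 73
H→B→G→W→S→Q: 6+11+9+15+24 = 65
H→B→G→W→Q→S: 6+11+9+14+24 = 64
H→B→G→S→W→Q: 6+11+19+15+14 = 65
H→B→G→S→Q→W: 6+11+19+24+14 = 74
H→B→G→Q→W→S: 6+11+15+14+15 = 61
H→B→G→Q→S→W: 6+11+15+24+15 = 71
H→B→S→W→G→Q: 6+8+15+9+15 = 53
H→B→S→W→Q→G: 6+8+15+14+15 = 58
… (106 more)
H→W→G→Q→B→S: 4+9+15+16+8 = 52  ← best
The minimum is 52.
One shortest path: H → W → G → Q → B → S.

Minimum one-way distance = 52 blocks.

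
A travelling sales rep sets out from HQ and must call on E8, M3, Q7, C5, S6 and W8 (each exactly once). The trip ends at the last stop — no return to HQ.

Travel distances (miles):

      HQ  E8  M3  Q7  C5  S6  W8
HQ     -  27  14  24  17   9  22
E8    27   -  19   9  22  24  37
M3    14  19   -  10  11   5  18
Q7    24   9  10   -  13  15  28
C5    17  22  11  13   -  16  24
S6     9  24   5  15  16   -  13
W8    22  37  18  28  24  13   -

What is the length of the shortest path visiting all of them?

73 miles — the minimum one-way total.

There are 6! = 720 possible orderings.
HQ - E8 - M3 - Q7 - C5 - S6 - W8: 27+19+10+13+16+13 = 98
HQ - E8 - M3 - Q7 - C5 - W8 - S6: 27+19+10+13+24+13 = 106
HQ - E8 - M3 - Q7 - S6 - C5 - W8: 27+19+10+15+16+24 = 111
HQ - E8 - M3 - Q7 - S6 - W8 - C5: 27+19+10+15+13+24 = 108
HQ - E8 - M3 - Q7 - W8 - C5 - S6: 27+19+10+28+24+16 = 124
HQ - E8 - M3 - Q7 - W8 - S6 - C5: 27+19+10+28+13+16 = 113
HQ - E8 - M3 - C5 - Q7 - S6 - W8: 27+19+11+13+15+13 = 98
HQ - E8 - M3 - C5 - Q7 - W8 - S6: 27+19+11+13+28+13 = 111
… (712 more)
HQ - S6 - W8 - M3 - C5 - Q7 - E8: 9+13+18+11+13+9 = 73  ← best
The minimum is 73.
One shortest path: HQ → S6 → W8 → M3 → C5 → Q7 → E8.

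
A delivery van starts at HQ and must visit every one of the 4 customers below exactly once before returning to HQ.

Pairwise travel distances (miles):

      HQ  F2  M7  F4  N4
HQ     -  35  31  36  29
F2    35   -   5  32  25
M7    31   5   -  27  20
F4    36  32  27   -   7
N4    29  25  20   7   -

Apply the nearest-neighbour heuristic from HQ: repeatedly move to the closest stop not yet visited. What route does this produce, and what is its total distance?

At HQ the remaining stops are N4 29, M7 31, F2 35, F4 36; go to N4.
At N4 the remaining stops are F4 7, M7 20, F2 25; go to F4.
At F4 the remaining stops are M7 27, F2 32; go to M7.
At M7 the remaining stops are F2 5; go to F2.
Return F2→HQ: 35.
Total = 29 + 7 + 27 + 5 + 35 = 103.

103 miles along HQ → N4 → F4 → M7 → F2 → HQ.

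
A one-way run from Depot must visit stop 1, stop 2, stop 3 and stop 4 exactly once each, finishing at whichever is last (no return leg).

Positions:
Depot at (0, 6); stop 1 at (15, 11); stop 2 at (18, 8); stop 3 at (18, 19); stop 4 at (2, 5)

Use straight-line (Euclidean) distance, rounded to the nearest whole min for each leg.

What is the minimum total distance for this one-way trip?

Shortest open route: 31 min.

There are 4! = 24 possible orderings.
Depot - stop 1 - stop 2 - stop 3 - stop 4: 16+4+11+21 = 52
Depot - stop 1 - stop 2 - stop 4 - stop 3: 16+4+16+21 = 57
Depot - stop 1 - stop 3 - stop 2 - stop 4: 16+9+11+16 = 52
Depot - stop 1 - stop 3 - stop 4 - stop 2: 16+9+21+16 = 62
Depot - stop 1 - stop 4 - stop 2 - stop 3: 16+14+16+11 = 57
Depot - stop 1 - stop 4 - stop 3 - stop 2: 16+14+21+11 = 62
Depot - stop 2 - stop 1 - stop 3 - stop 4: 18+4+9+21 = 52
Depot - stop 2 - stop 1 - stop 4 - stop 3: 18+4+14+21 = 57
Depot - stop 2 - stop 3 - stop 1 - stop 4: 18+11+9+14 = 52
Depot - stop 2 - stop 3 - stop 4 - stop 1: 18+11+21+14 = 64
Depot - stop 2 - stop 4 - stop 1 - stop 3: 18+16+14+9 = 57
Depot - stop 2 - stop 4 - stop 3 - stop 1: 18+16+21+9 = 64
Depot - stop 3 - stop 1 - stop 2 - stop 4: 22+9+4+16 = 51
Depot - stop 3 - stop 1 - stop 4 - stop 2: 22+9+14+16 = 61
… (10 more)
Depot - stop 4 - stop 1 - stop 2 - stop 3: 2+14+4+11 = 31  ← best
The minimum is 31.
One shortest path: Depot → stop 4 → stop 1 → stop 2 → stop 3.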